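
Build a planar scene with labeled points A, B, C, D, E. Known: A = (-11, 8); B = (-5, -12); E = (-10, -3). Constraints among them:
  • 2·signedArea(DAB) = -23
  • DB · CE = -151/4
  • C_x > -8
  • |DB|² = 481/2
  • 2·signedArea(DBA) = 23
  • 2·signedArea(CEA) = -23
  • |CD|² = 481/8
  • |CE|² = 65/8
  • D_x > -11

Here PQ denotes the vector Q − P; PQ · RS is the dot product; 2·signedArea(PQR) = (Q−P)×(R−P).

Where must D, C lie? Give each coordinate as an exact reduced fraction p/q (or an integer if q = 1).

1. C_x = -31/4  [line -11·x + -1·y + -90 = 0 ∩ |CE|² = 65/8]
2. C_y = -19/4  [line -11·x + -1·y + -90 = 0 ∩ |CE|² = 65/8]
   → C = (-31/4, -19/4)
3. D_x = -21/2  [2·signedArea(DAB) = -23 ∩ DB · CE = -151/4]
4. D_y = 5/2  [2·signedArea(DAB) = -23 ∩ DB · CE = -151/4]
   → D = (-21/2, 5/2)

C = (-31/4, -19/4)
D = (-21/2, 5/2)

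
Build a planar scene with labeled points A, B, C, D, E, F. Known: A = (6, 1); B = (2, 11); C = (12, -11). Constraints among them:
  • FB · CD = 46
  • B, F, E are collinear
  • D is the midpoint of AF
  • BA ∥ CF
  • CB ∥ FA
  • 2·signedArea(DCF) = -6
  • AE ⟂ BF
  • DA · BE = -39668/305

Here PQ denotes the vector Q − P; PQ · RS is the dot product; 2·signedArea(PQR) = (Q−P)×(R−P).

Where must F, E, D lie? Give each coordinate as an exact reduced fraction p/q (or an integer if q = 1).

D = (11, -10)
E = (1926/305, 347/305)
F = (16, -21)

1. F_x = 16  [CB ∥ FA ∩ BA ∥ CF]
2. F_y = -21  [CB ∥ FA ∩ BA ∥ CF]
   → F = (16, -21)
3. E_x = 1926/305  [B, F, E are collinear ∩ AE ⟂ BF]
4. E_y = 347/305  [B, F, E are collinear ∩ AE ⟂ BF]
   → E = (1926/305, 347/305)
5. D_x = 11  [D is the midpoint of AF]
6. D_y = -10  [D is the midpoint of AF]
   → D = (11, -10)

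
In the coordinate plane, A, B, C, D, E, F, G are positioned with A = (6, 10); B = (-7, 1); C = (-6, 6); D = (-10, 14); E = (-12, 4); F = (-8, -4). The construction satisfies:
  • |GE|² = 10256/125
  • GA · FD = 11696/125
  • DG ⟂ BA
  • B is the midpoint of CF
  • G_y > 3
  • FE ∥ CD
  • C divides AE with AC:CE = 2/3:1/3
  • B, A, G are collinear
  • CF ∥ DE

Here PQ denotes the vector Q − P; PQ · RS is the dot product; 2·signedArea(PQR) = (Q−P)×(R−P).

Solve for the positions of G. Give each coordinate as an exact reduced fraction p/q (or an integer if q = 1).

1. G_x = -368/125  [B, A, G are collinear ∩ DG ⟂ BA]
2. G_y = 476/125  [B, A, G are collinear ∩ DG ⟂ BA]
   → G = (-368/125, 476/125)

G = (-368/125, 476/125)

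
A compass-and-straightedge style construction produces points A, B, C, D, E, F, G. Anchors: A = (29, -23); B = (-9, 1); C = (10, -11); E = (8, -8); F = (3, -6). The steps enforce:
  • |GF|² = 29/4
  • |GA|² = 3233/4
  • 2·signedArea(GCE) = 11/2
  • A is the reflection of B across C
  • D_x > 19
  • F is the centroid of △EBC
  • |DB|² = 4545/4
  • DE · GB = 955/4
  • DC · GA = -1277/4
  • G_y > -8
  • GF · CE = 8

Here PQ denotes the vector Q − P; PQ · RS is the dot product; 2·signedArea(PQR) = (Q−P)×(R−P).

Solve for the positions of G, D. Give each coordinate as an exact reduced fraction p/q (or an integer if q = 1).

D = (39/2, -17)
G = (11/2, -7)

1. G_x = 11/2  [2·signedArea(GCE) = 11/2 ∩ GF · CE = 8]
2. G_y = -7  [2·signedArea(GCE) = 11/2 ∩ GF · CE = 8]
   → G = (11/2, -7)
3. D_x = 39/2  [DE · GB = 955/4 ∩ DC · GA = -1277/4]
4. D_y = -17  [DE · GB = 955/4 ∩ DC · GA = -1277/4]
   → D = (39/2, -17)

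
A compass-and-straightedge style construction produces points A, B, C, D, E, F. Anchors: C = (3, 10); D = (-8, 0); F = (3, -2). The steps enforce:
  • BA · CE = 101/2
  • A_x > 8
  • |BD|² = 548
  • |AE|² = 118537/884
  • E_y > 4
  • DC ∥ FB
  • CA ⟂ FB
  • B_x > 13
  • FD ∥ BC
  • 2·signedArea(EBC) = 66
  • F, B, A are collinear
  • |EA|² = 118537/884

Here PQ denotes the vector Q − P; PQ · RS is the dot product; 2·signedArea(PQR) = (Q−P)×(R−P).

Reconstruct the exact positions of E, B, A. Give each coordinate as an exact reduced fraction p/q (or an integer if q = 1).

A = (1983/221, 758/221)
B = (14, 8)
E = (-5/2, 5)

1. B_x = 14  [FD ∥ BC ∩ DC ∥ FB]
2. B_y = 8  [FD ∥ BC ∩ DC ∥ FB]
   → B = (14, 8)
3. A_x = 1983/221  [F, B, A are collinear ∩ CA ⟂ FB]
4. A_y = 758/221  [F, B, A are collinear ∩ CA ⟂ FB]
   → A = (1983/221, 758/221)
5. E_x = -5/2  [2·signedArea(EBC) = 66 ∩ BA · CE = 101/2]
6. E_y = 5  [2·signedArea(EBC) = 66 ∩ BA · CE = 101/2]
   → E = (-5/2, 5)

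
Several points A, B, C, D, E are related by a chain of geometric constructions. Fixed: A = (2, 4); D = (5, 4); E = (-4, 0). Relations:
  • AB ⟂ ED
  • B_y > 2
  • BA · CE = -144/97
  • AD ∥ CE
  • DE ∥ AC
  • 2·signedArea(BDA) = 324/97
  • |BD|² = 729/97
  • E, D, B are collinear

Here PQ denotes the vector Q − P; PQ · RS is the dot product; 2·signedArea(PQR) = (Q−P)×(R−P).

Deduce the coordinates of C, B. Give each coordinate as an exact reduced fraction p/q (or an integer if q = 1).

B = (242/97, 280/97)
C = (-7, 0)

1. C_x = -7  [AD ∥ CE ∩ DE ∥ AC]
2. C_y = 0  [AD ∥ CE ∩ DE ∥ AC]
   → C = (-7, 0)
3. B_x = 242/97  [E, D, B are collinear ∩ AB ⟂ ED]
4. B_y = 280/97  [E, D, B are collinear ∩ AB ⟂ ED]
   → B = (242/97, 280/97)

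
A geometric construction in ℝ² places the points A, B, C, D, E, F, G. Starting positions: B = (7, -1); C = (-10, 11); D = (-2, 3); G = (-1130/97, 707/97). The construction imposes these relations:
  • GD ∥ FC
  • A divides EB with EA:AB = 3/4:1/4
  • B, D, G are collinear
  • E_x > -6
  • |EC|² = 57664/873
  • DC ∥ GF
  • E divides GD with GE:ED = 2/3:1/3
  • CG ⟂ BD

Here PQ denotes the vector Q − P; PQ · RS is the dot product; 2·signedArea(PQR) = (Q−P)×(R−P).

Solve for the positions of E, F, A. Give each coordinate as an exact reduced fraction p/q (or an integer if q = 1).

A = (1531/388, 104/291)
E = (-506/97, 1289/291)
F = (-1906/97, 1483/97)

1. E_x = -506/97  [E divides GD with GE:ED = 2/3:1/3]
2. E_y = 1289/291  [E divides GD with GE:ED = 2/3:1/3]
   → E = (-506/97, 1289/291)
3. F_x = -1906/97  [GD ∥ FC ∩ DC ∥ GF]
4. F_y = 1483/97  [GD ∥ FC ∩ DC ∥ GF]
   → F = (-1906/97, 1483/97)
5. A_x = 1531/388  [A divides EB with EA:AB = 3/4:1/4]
6. A_y = 104/291  [A divides EB with EA:AB = 3/4:1/4]
   → A = (1531/388, 104/291)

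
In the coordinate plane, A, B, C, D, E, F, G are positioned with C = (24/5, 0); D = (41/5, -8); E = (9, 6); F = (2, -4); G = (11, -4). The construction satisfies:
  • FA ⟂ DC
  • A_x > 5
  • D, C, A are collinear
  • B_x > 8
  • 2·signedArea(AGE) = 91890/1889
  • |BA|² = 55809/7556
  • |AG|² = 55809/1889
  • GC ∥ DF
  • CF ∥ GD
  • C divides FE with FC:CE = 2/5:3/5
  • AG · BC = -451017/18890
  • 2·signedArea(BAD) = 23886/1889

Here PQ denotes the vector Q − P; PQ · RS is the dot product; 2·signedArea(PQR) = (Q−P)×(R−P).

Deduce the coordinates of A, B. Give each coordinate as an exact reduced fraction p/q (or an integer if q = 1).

A = (10978/1889, -4496/1889)
B = (31757/3778, -6026/1889)

1. A_x = 10978/1889  [D, C, A are collinear ∩ FA ⟂ DC]
2. A_y = -4496/1889  [D, C, A are collinear ∩ FA ⟂ DC]
   → A = (10978/1889, -4496/1889)
3. B_x = 31757/3778  [2·signedArea(BAD) = 23886/1889 ∩ AG · BC = -451017/18890]
4. B_y = -6026/1889  [2·signedArea(BAD) = 23886/1889 ∩ AG · BC = -451017/18890]
   → B = (31757/3778, -6026/1889)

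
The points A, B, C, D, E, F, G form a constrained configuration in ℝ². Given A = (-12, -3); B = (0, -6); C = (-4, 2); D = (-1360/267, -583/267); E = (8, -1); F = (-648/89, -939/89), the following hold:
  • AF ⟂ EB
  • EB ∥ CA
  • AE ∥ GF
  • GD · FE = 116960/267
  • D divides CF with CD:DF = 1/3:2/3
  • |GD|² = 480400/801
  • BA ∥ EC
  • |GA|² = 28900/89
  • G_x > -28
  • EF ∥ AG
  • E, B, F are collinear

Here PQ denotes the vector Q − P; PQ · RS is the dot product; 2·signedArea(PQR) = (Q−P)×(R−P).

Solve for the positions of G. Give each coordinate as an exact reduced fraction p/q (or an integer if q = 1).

G = (-2428/89, -1117/89)

1. G_x = -2428/89  [AE ∥ GF ∩ EF ∥ AG]
2. G_y = -1117/89  [AE ∥ GF ∩ EF ∥ AG]
   → G = (-2428/89, -1117/89)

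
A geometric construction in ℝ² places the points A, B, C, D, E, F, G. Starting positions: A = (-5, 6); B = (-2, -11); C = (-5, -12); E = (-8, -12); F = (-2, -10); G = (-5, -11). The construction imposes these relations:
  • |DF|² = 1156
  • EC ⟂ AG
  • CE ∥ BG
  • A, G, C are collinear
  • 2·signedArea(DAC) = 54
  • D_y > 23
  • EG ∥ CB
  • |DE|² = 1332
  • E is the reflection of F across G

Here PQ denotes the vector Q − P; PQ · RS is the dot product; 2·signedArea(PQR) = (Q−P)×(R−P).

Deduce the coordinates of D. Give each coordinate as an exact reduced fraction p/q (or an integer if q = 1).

1. D_x = -2  [2·signedArea(DAC) = 54]
2. D_y = 24  [|DF|² = 1156]
   → D = (-2, 24)

D = (-2, 24)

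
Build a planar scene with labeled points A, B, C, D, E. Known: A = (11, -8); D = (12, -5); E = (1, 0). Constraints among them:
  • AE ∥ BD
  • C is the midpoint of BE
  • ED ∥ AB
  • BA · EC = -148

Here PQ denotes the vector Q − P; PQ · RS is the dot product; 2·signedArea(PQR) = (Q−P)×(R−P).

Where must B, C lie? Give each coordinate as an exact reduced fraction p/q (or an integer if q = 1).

B = (22, -13)
C = (23/2, -13/2)

1. B_x = 22  [AE ∥ BD ∩ ED ∥ AB]
2. B_y = -13  [AE ∥ BD ∩ ED ∥ AB]
   → B = (22, -13)
3. C_x = 23/2  [C is the midpoint of BE]
4. C_y = -13/2  [C is the midpoint of BE]
   → C = (23/2, -13/2)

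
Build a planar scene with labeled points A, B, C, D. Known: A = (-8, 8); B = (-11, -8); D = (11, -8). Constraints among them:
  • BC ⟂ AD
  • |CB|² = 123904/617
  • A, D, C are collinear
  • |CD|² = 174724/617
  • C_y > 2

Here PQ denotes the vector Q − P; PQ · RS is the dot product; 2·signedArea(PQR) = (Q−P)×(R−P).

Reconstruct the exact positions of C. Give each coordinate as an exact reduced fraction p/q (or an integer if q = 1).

C = (-1155/617, 1752/617)

1. C_x = -1155/617  [A, D, C are collinear ∩ BC ⟂ AD]
2. C_y = 1752/617  [A, D, C are collinear ∩ BC ⟂ AD]
   → C = (-1155/617, 1752/617)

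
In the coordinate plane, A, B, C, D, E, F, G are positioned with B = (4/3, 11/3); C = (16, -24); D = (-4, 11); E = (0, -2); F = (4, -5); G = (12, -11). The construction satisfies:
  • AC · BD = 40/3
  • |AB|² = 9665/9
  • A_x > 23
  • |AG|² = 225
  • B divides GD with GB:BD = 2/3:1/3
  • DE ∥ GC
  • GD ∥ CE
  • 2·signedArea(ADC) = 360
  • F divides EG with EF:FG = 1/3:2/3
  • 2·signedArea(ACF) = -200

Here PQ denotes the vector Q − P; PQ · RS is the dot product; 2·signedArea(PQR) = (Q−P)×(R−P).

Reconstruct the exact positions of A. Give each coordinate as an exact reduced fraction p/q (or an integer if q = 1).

A = (24, -20)

1. A_x = 24  [2·signedArea(ACF) = -200 ∩ AC · BD = 40/3]
2. A_y = -20  [2·signedArea(ACF) = -200 ∩ AC · BD = 40/3]
   → A = (24, -20)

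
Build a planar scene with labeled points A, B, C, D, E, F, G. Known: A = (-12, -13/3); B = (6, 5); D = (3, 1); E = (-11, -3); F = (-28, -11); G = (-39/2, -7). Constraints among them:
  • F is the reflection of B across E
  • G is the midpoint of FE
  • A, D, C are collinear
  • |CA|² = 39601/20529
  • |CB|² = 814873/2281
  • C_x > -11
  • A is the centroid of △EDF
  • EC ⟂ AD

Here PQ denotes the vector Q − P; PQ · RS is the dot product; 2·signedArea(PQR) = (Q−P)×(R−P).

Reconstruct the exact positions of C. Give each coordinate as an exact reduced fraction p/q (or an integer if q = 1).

C = (-24387/2281, -8823/2281)

1. C_x = -24387/2281  [A, D, C are collinear ∩ EC ⟂ AD]
2. C_y = -8823/2281  [A, D, C are collinear ∩ EC ⟂ AD]
   → C = (-24387/2281, -8823/2281)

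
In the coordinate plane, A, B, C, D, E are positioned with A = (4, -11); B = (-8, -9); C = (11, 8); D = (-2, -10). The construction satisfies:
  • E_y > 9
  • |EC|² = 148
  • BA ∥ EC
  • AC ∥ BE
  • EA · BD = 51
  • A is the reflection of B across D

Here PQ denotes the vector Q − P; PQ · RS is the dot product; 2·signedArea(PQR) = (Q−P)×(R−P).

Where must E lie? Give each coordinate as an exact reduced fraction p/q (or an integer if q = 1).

E = (-1, 10)

1. E_x = -1  [BA ∥ EC ∩ AC ∥ BE]
2. E_y = 10  [BA ∥ EC ∩ AC ∥ BE]
   → E = (-1, 10)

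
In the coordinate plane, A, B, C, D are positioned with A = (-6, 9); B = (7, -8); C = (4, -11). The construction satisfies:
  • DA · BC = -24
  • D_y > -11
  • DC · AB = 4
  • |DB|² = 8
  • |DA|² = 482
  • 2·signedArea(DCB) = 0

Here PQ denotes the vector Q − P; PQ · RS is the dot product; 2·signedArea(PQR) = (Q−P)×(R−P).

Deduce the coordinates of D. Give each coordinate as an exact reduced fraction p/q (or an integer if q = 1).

1. D_x = 5  [2·signedArea(DCB) = 0 ∩ DC · AB = 4]
2. D_y = -10  [2·signedArea(DCB) = 0 ∩ DC · AB = 4]
   → D = (5, -10)

D = (5, -10)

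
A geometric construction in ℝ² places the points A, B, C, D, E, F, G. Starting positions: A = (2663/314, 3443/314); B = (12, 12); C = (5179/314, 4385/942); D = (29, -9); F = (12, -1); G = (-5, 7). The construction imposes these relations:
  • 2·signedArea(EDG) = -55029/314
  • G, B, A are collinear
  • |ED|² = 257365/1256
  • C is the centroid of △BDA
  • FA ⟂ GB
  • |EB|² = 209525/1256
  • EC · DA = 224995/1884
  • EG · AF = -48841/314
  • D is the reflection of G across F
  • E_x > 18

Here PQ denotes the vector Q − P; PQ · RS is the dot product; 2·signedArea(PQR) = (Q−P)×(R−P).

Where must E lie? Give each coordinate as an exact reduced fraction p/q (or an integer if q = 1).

E = (11769/628, 617/628)

1. E_x = 11769/628  [EG · AF = -48841/314 ∩ EC · DA = 224995/1884]
2. E_y = 617/628  [EG · AF = -48841/314 ∩ EC · DA = 224995/1884]
   → E = (11769/628, 617/628)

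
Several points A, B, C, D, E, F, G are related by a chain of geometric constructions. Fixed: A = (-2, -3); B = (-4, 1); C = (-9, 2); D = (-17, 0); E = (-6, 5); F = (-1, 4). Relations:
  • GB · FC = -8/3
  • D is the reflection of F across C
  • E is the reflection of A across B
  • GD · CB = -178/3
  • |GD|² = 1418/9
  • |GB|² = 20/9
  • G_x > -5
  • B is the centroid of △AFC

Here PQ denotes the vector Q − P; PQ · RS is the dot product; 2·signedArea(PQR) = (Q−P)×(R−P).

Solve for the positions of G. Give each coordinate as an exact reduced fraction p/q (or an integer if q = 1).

G = (-14/3, 7/3)

1. G_x = -14/3  [GD · CB = -178/3 ∩ GB · FC = -8/3]
2. G_y = 7/3  [GD · CB = -178/3 ∩ GB · FC = -8/3]
   → G = (-14/3, 7/3)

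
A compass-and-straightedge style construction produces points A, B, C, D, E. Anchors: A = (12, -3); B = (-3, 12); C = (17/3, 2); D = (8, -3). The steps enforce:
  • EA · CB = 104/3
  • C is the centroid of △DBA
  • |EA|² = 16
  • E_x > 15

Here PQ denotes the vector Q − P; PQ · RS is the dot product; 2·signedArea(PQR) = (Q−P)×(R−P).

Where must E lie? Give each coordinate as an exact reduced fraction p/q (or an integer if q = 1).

E = (16, -3)

1. E_x = 16  [line 26/3·x + -10·y + -506/3 = 0 ∩ |EA|² = 16]
2. E_y = -3  [line 26/3·x + -10·y + -506/3 = 0 ∩ |EA|² = 16]
   → E = (16, -3)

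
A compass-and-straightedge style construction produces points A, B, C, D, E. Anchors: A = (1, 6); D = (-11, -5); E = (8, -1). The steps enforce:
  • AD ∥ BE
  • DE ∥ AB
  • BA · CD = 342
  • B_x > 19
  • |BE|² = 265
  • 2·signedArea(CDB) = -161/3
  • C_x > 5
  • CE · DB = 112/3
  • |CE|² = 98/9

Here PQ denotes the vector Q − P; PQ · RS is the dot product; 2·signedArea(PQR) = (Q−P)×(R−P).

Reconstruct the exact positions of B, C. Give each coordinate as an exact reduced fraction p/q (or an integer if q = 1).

1. B_x = 20  [AD ∥ BE ∩ DE ∥ AB]
2. B_y = 10  [AD ∥ BE ∩ DE ∥ AB]
   → B = (20, 10)
3. C_x = 17/3  [2·signedArea(CDB) = -161/3 ∩ CE · DB = 112/3]
4. C_y = 4/3  [2·signedArea(CDB) = -161/3 ∩ CE · DB = 112/3]
   → C = (17/3, 4/3)

B = (20, 10)
C = (17/3, 4/3)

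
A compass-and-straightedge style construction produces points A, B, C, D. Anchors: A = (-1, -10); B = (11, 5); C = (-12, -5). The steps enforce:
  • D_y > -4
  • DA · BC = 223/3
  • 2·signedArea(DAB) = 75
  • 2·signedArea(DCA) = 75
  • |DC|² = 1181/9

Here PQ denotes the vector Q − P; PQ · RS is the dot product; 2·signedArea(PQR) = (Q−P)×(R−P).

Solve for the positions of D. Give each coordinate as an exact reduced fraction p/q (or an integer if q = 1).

D = (-2/3, -10/3)

1. D_x = -2/3  [2·signedArea(DAB) = 75 ∩ DA · BC = 223/3]
2. D_y = -10/3  [2·signedArea(DAB) = 75 ∩ DA · BC = 223/3]
   → D = (-2/3, -10/3)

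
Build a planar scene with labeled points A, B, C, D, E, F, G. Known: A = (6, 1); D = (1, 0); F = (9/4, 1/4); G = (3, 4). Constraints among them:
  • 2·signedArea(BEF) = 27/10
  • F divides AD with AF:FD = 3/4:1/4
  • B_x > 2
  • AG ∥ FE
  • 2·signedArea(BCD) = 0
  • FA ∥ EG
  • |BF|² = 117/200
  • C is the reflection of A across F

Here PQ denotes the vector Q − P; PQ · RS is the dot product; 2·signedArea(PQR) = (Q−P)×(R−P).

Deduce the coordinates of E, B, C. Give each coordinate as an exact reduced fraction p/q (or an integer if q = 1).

1. E_x = -3/4  [FA ∥ EG ∩ AG ∥ FE]
2. E_y = 13/4  [FA ∥ EG ∩ AG ∥ FE]
   → E = (-3/4, 13/4)
3. C_x = -3/2  [C is the reflection of A across F]
4. C_y = -1/2  [C is the reflection of A across F]
   → C = (-3/2, -1/2)
5. B_x = 3  [2·signedArea(BCD) = 0 ∩ 2·signedArea(BEF) = 27/10]
6. B_y = 2/5  [2·signedArea(BCD) = 0 ∩ 2·signedArea(BEF) = 27/10]
   → B = (3, 2/5)

B = (3, 2/5)
C = (-3/2, -1/2)
E = (-3/4, 13/4)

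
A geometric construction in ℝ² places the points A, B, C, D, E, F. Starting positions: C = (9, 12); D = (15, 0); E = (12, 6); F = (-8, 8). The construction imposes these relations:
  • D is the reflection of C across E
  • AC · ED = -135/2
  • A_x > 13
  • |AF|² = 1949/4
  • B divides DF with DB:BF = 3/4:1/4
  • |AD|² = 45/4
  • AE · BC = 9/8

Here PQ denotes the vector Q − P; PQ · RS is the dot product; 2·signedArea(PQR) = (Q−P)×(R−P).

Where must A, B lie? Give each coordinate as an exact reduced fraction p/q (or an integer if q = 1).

1. A_x = 27/2  [line -3·x + 6·y + 45/2 = 0 ∩ |AD|² = 45/4]
2. A_y = 3  [line -3·x + 6·y + 45/2 = 0 ∩ |AD|² = 45/4]
   → A = (27/2, 3)
3. B_x = -9/4  [B divides DF with DB:BF = 3/4:1/4]
4. B_y = 6  [B divides DF with DB:BF = 3/4:1/4]
   → B = (-9/4, 6)

A = (27/2, 3)
B = (-9/4, 6)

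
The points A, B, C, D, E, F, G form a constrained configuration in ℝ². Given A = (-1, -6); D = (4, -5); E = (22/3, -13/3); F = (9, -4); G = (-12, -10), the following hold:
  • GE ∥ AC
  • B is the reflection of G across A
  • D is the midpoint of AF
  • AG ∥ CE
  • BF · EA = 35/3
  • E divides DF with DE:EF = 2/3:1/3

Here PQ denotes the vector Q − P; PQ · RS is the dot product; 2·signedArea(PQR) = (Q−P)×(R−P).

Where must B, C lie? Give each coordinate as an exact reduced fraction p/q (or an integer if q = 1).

B = (10, -2)
C = (55/3, -1/3)

1. B_x = 10  [B is the reflection of G across A]
2. B_y = -2  [B is the reflection of G across A]
   → B = (10, -2)
3. C_x = 55/3  [AG ∥ CE ∩ GE ∥ AC]
4. C_y = -1/3  [AG ∥ CE ∩ GE ∥ AC]
   → C = (55/3, -1/3)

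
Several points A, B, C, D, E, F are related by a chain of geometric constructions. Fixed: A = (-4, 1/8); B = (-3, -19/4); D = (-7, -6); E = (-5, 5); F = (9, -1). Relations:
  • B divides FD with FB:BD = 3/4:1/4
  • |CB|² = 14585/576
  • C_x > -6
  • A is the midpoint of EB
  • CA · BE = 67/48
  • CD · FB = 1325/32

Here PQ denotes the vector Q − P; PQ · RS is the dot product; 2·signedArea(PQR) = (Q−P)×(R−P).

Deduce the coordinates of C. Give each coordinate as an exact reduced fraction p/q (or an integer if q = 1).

C = (-16/3, -7/24)

1. C_x = -16/3  [CA · BE = 67/48 ∩ CD · FB = 1325/32]
2. C_y = -7/24  [CA · BE = 67/48 ∩ CD · FB = 1325/32]
   → C = (-16/3, -7/24)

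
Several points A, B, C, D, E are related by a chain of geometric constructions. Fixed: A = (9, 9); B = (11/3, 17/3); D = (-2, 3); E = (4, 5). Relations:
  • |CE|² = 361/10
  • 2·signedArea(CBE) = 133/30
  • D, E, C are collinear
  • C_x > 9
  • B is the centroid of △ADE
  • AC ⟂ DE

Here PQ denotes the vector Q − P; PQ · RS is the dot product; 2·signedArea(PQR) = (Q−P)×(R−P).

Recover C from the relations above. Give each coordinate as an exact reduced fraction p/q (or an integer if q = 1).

C = (97/10, 69/10)

1. C_x = 97/10  [D, E, C are collinear ∩ AC ⟂ DE]
2. C_y = 69/10  [D, E, C are collinear ∩ AC ⟂ DE]
   → C = (97/10, 69/10)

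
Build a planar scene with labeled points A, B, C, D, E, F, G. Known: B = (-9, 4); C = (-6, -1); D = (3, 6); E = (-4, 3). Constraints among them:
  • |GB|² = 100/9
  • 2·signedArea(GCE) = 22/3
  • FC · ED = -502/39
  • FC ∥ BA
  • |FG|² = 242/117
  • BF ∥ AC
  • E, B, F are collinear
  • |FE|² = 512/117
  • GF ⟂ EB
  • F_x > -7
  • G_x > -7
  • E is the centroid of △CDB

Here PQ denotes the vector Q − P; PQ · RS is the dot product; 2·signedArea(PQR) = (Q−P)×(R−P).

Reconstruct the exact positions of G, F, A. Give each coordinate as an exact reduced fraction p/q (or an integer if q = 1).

1. F_x = -236/39  [E, B, F are collinear ∩ FC · ED = -502/39]
2. F_y = 133/39  [E, B, F are collinear ∩ FC · ED = -502/39]
   → F = (-236/39, 133/39)
3. A_x = -349/39  [BF ∥ AC ∩ FC ∥ BA]
4. A_y = -16/39  [BF ∥ AC ∩ FC ∥ BA]
   → A = (-349/39, -16/39)
5. G_x = -19/3  [2·signedArea(GCE) = 22/3 ∩ GF ⟂ EB]
6. G_y = 2  [2·signedArea(GCE) = 22/3 ∩ GF ⟂ EB]
   → G = (-19/3, 2)

A = (-349/39, -16/39)
F = (-236/39, 133/39)
G = (-19/3, 2)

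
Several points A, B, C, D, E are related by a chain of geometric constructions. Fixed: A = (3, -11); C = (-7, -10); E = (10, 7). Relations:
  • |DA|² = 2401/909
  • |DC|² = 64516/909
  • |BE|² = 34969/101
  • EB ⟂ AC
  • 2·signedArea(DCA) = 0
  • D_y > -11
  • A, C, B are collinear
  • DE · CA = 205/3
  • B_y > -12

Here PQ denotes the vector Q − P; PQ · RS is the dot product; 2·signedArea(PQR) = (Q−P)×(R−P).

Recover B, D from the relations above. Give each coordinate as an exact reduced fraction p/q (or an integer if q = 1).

B = (823/101, -1163/101)
D = (419/303, -3284/303)

1. B_x = 823/101  [A, C, B are collinear ∩ EB ⟂ AC]
2. B_y = -1163/101  [A, C, B are collinear ∩ EB ⟂ AC]
   → B = (823/101, -1163/101)
3. D_x = 419/303  [2·signedArea(DCA) = 0 ∩ DE · CA = 205/3]
4. D_y = -3284/303  [2·signedArea(DCA) = 0 ∩ DE · CA = 205/3]
   → D = (419/303, -3284/303)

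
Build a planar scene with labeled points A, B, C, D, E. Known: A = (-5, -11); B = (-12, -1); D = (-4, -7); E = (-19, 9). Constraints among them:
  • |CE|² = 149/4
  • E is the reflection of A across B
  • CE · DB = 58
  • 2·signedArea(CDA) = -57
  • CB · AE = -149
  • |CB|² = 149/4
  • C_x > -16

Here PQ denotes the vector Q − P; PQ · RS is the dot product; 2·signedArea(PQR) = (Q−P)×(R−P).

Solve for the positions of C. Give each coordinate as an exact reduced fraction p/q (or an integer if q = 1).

C = (-31/2, 4)

1. C_x = -31/2  [CB · AE = -149 ∩ CE · DB = 58]
2. C_y = 4  [CB · AE = -149 ∩ CE · DB = 58]
   → C = (-31/2, 4)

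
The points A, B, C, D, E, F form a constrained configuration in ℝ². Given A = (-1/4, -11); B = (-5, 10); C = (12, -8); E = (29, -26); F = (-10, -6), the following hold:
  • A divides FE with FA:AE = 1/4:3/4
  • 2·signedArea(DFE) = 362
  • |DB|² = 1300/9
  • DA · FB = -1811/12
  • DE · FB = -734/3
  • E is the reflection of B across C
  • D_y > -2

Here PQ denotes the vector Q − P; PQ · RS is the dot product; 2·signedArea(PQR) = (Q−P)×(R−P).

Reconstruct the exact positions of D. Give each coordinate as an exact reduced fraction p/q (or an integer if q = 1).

D = (-1, -4/3)

1. D_x = -1  [2·signedArea(DFE) = 362 ∩ DA · FB = -1811/12]
2. D_y = -4/3  [2·signedArea(DFE) = 362 ∩ DA · FB = -1811/12]
   → D = (-1, -4/3)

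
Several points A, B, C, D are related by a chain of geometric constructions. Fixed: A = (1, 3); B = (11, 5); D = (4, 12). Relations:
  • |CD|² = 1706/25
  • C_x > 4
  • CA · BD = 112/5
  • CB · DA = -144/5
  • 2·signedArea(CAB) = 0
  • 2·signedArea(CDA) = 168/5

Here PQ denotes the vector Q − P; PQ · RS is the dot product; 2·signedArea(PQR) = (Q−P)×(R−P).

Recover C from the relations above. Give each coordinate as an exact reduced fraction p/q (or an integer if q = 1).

1. C_x = 5  [2·signedArea(CAB) = 0 ∩ 2·signedArea(CDA) = 168/5]
2. C_y = 19/5  [2·signedArea(CAB) = 0 ∩ 2·signedArea(CDA) = 168/5]
   → C = (5, 19/5)

C = (5, 19/5)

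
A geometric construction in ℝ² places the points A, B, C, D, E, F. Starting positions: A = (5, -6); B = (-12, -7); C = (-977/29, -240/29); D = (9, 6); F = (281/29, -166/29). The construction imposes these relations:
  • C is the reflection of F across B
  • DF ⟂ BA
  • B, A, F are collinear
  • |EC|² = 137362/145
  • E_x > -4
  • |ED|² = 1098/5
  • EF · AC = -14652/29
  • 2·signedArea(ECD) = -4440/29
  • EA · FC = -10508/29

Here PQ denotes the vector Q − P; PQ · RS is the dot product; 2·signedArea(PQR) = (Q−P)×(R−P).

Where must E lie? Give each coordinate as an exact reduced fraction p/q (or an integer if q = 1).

E = (-18/5, -9/5)

1. E_x = -18/5  [2·signedArea(ECD) = -4440/29 ∩ EF · AC = -14652/29]
2. E_y = -9/5  [2·signedArea(ECD) = -4440/29 ∩ EF · AC = -14652/29]
   → E = (-18/5, -9/5)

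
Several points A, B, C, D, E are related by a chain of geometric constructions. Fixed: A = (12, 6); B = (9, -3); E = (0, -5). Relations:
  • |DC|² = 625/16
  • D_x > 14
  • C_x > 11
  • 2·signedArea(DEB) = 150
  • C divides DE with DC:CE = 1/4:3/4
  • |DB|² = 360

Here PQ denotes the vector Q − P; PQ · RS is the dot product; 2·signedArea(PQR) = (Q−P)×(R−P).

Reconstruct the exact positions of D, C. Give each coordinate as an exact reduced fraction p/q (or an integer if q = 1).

C = (45/4, 10)
D = (15, 15)

1. D_x = 15  [line -2·x + 9·y + -105 = 0 ∩ |DB|² = 360]
2. D_y = 15  [line -2·x + 9·y + -105 = 0 ∩ |DB|² = 360]
   → D = (15, 15)
3. C_x = 45/4  [C divides DE with DC:CE = 1/4:3/4]
4. C_y = 10  [C divides DE with DC:CE = 1/4:3/4]
   → C = (45/4, 10)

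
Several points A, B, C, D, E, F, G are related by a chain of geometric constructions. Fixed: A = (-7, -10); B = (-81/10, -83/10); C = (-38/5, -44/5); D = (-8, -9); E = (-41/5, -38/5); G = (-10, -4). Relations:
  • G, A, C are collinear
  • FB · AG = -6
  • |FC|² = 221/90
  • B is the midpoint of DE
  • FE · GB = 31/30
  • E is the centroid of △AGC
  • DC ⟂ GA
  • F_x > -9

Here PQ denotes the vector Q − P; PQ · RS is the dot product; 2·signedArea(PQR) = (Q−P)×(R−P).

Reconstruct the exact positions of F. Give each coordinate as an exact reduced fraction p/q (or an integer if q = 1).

1. F_x = -251/30  [FB · AG = -6 ∩ FE · GB = 31/30]
2. F_y = -223/30  [FB · AG = -6 ∩ FE · GB = 31/30]
   → F = (-251/30, -223/30)

F = (-251/30, -223/30)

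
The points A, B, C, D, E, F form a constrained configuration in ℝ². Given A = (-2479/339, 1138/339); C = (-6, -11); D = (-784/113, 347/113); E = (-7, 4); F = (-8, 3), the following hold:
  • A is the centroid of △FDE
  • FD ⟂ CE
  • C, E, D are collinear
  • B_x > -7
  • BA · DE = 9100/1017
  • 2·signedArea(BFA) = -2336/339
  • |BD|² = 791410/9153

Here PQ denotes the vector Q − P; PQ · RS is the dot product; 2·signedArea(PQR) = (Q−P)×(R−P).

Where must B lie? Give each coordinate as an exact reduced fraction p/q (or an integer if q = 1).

B = (-6547/1017, -6320/1017)

1. B_x = -6547/1017  [BA · DE = 9100/1017 ∩ 2·signedArea(BFA) = -2336/339]
2. B_y = -6320/1017  [BA · DE = 9100/1017 ∩ 2·signedArea(BFA) = -2336/339]
   → B = (-6547/1017, -6320/1017)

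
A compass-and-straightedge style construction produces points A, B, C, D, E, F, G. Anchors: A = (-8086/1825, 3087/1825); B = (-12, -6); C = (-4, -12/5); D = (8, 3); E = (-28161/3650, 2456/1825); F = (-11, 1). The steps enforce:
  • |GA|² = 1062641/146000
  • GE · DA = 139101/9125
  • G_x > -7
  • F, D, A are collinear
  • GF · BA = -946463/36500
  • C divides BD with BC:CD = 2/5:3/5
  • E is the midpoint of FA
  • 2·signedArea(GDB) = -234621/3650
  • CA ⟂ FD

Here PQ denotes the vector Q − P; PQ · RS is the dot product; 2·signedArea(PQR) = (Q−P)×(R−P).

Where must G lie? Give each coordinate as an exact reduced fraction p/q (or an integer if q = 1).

1. G_x = -23079/3650  [GF · BA = -946463/36500 ∩ GE · DA = 139101/9125]
2. G_y = -1689/7300  [GF · BA = -946463/36500 ∩ GE · DA = 139101/9125]
   → G = (-23079/3650, -1689/7300)

G = (-23079/3650, -1689/7300)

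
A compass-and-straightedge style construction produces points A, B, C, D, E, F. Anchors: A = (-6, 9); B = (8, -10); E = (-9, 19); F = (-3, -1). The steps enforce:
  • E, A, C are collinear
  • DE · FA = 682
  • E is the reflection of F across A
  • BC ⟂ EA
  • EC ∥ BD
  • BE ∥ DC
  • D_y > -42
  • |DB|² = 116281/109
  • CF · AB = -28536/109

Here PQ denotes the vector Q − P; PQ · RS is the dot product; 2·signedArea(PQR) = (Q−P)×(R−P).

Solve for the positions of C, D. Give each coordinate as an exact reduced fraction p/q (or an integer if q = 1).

1. C_x = 42/109  [E, A, C are collinear ∩ BC ⟂ EA]
2. C_y = -1339/109  [E, A, C are collinear ∩ BC ⟂ EA]
   → C = (42/109, -1339/109)
3. D_x = 1895/109  [BE ∥ DC ∩ EC ∥ BD]
4. D_y = -4500/109  [BE ∥ DC ∩ EC ∥ BD]
   → D = (1895/109, -4500/109)

C = (42/109, -1339/109)
D = (1895/109, -4500/109)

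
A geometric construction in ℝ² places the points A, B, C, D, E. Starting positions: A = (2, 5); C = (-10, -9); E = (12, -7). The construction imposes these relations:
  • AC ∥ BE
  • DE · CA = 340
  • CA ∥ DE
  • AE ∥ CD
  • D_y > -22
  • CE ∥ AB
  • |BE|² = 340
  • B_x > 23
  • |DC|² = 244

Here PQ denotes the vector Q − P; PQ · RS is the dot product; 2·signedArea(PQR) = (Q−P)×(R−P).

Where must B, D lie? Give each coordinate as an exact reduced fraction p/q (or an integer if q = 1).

B = (24, 7)
D = (0, -21)

1. B_x = 24  [AC ∥ BE ∩ CE ∥ AB]
2. B_y = 7  [AC ∥ BE ∩ CE ∥ AB]
   → B = (24, 7)
3. D_x = 0  [CA ∥ DE ∩ AE ∥ CD]
4. D_y = -21  [CA ∥ DE ∩ AE ∥ CD]
   → D = (0, -21)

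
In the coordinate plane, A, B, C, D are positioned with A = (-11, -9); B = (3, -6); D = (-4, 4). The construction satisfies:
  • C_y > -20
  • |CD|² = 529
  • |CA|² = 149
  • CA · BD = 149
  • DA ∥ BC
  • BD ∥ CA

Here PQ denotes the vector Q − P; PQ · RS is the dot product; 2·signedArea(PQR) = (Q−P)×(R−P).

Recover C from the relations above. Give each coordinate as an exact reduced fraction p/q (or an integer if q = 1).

1. C_x = -4  [BD ∥ CA ∩ DA ∥ BC]
2. C_y = -19  [BD ∥ CA ∩ DA ∥ BC]
   → C = (-4, -19)

C = (-4, -19)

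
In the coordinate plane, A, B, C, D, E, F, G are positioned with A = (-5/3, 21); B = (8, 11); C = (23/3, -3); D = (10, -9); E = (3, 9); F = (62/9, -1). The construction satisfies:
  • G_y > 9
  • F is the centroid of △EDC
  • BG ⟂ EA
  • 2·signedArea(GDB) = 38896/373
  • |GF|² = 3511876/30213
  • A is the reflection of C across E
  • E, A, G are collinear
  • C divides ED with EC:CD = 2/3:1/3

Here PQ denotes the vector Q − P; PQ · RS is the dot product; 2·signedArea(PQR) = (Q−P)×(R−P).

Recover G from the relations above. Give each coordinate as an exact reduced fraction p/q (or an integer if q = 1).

G = (1112/373, 3375/373)

1. G_x = 1112/373  [E, A, G are collinear ∩ BG ⟂ EA]
2. G_y = 3375/373  [E, A, G are collinear ∩ BG ⟂ EA]
   → G = (1112/373, 3375/373)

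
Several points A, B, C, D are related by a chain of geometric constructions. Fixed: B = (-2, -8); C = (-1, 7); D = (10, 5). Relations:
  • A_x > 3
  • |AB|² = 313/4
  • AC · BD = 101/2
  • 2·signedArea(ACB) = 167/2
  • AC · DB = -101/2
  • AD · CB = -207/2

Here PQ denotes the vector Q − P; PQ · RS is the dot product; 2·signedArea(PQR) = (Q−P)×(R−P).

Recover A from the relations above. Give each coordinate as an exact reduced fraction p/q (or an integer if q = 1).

A = (4, -3/2)

1. A_x = 4  [AD · CB = -207/2 ∩ 2·signedArea(ACB) = 167/2]
2. A_y = -3/2  [AD · CB = -207/2 ∩ 2·signedArea(ACB) = 167/2]
   → A = (4, -3/2)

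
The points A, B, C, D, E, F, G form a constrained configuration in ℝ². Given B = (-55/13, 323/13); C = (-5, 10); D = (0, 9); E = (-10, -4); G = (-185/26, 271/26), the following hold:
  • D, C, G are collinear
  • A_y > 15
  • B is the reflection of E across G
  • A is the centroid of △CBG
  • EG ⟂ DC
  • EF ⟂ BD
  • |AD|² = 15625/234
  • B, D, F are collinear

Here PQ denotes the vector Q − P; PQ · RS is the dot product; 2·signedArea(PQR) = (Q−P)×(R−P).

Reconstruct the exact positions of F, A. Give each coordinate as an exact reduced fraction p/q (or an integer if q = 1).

1. F_x = 117040/45461  [B, D, F are collinear ∩ EF ⟂ BD]
2. F_y = -29219/45461  [B, D, F are collinear ∩ EF ⟂ BD]
   → F = (117040/45461, -29219/45461)
3. A_x = -425/78  [A is the centroid of △CBG]
4. A_y = 1177/78  [A is the centroid of △CBG]
   → A = (-425/78, 1177/78)

A = (-425/78, 1177/78)
F = (117040/45461, -29219/45461)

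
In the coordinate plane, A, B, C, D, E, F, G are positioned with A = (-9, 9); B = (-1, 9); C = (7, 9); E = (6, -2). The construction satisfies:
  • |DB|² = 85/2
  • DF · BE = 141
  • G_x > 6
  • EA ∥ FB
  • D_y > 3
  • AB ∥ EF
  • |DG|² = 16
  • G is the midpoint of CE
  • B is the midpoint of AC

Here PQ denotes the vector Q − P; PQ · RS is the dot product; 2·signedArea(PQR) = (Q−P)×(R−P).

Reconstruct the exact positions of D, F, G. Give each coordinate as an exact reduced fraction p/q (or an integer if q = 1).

D = (5/2, 7/2)
F = (14, -2)
G = (13/2, 7/2)

1. F_x = 14  [EA ∥ FB ∩ AB ∥ EF]
2. F_y = -2  [EA ∥ FB ∩ AB ∥ EF]
   → F = (14, -2)
3. G_x = 13/2  [G is the midpoint of CE]
4. G_y = 7/2  [G is the midpoint of CE]
   → G = (13/2, 7/2)
5. D_x = 5/2  [line -7·x + 11·y + -21 = 0 ∩ |DB|² = 85/2]
6. D_y = 7/2  [line -7·x + 11·y + -21 = 0 ∩ |DB|² = 85/2]
   → D = (5/2, 7/2)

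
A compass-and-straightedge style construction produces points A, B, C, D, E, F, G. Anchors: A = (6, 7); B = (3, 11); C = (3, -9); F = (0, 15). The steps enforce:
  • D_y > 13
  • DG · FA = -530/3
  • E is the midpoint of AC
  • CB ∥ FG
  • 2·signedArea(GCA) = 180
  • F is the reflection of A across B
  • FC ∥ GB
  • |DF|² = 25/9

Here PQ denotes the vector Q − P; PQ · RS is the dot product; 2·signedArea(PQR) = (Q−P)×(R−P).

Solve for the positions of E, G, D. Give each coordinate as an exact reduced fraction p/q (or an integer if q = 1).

1. E_x = 9/2  [E is the midpoint of AC]
2. E_y = -1  [E is the midpoint of AC]
   → E = (9/2, -1)
3. G_x = 0  [FC ∥ GB ∩ CB ∥ FG]
4. G_y = 35  [FC ∥ GB ∩ CB ∥ FG]
   → G = (0, 35)
5. D_x = 1  [line -6·x + 8·y + -310/3 = 0 ∩ |DF|² = 25/9]
6. D_y = 41/3  [line -6·x + 8·y + -310/3 = 0 ∩ |DF|² = 25/9]
   → D = (1, 41/3)

D = (1, 41/3)
E = (9/2, -1)
G = (0, 35)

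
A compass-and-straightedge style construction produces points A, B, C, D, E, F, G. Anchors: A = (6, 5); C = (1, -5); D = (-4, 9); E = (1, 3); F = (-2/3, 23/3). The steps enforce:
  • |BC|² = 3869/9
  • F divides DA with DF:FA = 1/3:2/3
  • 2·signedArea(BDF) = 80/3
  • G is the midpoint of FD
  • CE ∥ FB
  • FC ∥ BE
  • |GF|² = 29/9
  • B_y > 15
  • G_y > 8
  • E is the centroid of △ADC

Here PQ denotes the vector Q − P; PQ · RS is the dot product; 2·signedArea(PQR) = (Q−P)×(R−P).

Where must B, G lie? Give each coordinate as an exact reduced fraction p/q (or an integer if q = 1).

B = (-2/3, 47/3)
G = (-7/3, 25/3)

1. B_x = -2/3  [FC ∥ BE ∩ CE ∥ FB]
2. B_y = 47/3  [FC ∥ BE ∩ CE ∥ FB]
   → B = (-2/3, 47/3)
3. G_x = -7/3  [G is the midpoint of FD]
4. G_y = 25/3  [G is the midpoint of FD]
   → G = (-7/3, 25/3)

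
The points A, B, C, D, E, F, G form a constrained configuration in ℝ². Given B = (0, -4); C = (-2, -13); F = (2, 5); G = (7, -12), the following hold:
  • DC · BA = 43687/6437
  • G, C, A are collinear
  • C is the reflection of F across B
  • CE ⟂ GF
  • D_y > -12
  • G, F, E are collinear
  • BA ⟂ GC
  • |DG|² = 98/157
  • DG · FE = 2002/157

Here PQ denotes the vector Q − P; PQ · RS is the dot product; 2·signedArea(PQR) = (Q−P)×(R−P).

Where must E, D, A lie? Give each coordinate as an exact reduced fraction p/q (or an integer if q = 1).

A = (79/82, -1039/82)
D = (1064/157, -1765/157)
E = (1029/157, -1646/157)

1. E_x = 1029/157  [G, F, E are collinear ∩ CE ⟂ GF]
2. E_y = -1646/157  [G, F, E are collinear ∩ CE ⟂ GF]
   → E = (1029/157, -1646/157)
3. D_x = 1064/157  [line -715/157·x + 2431/157·y + 32175/157 = 0 ∩ |DG|² = 98/157]
4. D_y = -1765/157  [line -715/157·x + 2431/157·y + 32175/157 = 0 ∩ |DG|² = 98/157]
   → D = (1064/157, -1765/157)
5. A_x = 79/82  [DC · BA = 43687/6437 ∩ G, C, A are collinear]
6. A_y = -1039/82  [DC · BA = 43687/6437 ∩ G, C, A are collinear]
   → A = (79/82, -1039/82)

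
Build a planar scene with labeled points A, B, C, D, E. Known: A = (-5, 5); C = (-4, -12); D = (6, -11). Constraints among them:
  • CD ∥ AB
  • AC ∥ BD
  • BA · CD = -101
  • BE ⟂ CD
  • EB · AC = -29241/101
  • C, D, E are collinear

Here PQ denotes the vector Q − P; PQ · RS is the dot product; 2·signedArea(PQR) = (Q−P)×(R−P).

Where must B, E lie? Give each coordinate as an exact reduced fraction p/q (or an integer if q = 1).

B = (5, 6)
E = (676/101, -1104/101)

1. B_x = 5  [AC ∥ BD ∩ CD ∥ AB]
2. B_y = 6  [AC ∥ BD ∩ CD ∥ AB]
   → B = (5, 6)
3. E_x = 676/101  [C, D, E are collinear ∩ BE ⟂ CD]
4. E_y = -1104/101  [C, D, E are collinear ∩ BE ⟂ CD]
   → E = (676/101, -1104/101)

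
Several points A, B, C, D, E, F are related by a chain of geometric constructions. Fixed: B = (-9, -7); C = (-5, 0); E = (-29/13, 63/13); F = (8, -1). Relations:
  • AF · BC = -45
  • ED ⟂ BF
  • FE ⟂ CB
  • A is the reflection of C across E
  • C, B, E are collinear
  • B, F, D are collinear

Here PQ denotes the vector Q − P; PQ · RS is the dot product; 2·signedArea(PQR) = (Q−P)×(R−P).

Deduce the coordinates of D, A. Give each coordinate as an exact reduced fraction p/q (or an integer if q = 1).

A = (7/13, 126/13)
D = (623/845, -3011/845)

1. D_x = 623/845  [B, F, D are collinear ∩ ED ⟂ BF]
2. D_y = -3011/845  [B, F, D are collinear ∩ ED ⟂ BF]
   → D = (623/845, -3011/845)
3. A_x = 7/13  [A is the reflection of C across E]
4. A_y = 126/13  [A is the reflection of C across E]
   → A = (7/13, 126/13)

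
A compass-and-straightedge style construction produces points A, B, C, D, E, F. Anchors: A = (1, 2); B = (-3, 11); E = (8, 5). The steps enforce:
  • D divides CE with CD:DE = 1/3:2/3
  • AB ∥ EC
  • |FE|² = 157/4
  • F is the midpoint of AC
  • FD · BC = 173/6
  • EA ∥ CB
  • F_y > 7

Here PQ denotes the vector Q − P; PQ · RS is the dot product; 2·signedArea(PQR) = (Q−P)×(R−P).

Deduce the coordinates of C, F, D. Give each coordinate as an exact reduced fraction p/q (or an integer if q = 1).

C = (4, 14)
D = (16/3, 11)
F = (5/2, 8)

1. C_x = 4  [EA ∥ CB ∩ AB ∥ EC]
2. C_y = 14  [EA ∥ CB ∩ AB ∥ EC]
   → C = (4, 14)
3. F_x = 5/2  [F is the midpoint of AC]
4. F_y = 8  [F is the midpoint of AC]
   → F = (5/2, 8)
5. D_x = 16/3  [D divides CE with CD:DE = 1/3:2/3]
6. D_y = 11  [D divides CE with CD:DE = 1/3:2/3]
   → D = (16/3, 11)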